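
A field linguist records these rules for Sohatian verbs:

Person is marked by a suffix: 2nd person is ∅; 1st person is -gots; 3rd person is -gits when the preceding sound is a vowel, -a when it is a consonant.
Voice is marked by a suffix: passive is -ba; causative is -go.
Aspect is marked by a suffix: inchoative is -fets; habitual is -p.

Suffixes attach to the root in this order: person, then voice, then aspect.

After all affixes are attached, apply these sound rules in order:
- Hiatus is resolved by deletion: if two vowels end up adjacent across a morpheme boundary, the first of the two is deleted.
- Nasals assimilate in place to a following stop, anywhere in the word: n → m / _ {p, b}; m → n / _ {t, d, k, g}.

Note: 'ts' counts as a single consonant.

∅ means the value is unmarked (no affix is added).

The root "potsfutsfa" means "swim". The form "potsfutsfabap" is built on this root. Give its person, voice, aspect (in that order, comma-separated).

Segment: potsfutsfa-ba-p.
person: ∅ → 2nd person.
voice: -ba → passive.
aspect: -p → habitual.

2nd person, passive, habitual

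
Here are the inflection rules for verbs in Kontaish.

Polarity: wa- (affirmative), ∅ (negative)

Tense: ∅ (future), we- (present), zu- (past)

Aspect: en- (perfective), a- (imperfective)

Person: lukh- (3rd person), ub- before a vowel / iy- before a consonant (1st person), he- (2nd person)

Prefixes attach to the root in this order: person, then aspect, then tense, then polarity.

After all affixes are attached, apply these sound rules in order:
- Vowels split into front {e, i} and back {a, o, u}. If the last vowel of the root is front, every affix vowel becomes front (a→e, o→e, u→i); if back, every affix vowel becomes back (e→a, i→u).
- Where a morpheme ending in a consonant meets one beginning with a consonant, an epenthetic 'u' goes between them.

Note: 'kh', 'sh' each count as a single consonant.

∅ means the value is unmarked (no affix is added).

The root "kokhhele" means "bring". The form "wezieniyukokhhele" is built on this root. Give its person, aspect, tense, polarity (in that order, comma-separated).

Segment: wa-zu-en-iy-kokhhele.
person: ub/iy- → 1st person.
aspect: en- → perfective.
tense: zu- → past.
polarity: wa- → affirmative.

1st person, perfective, past, affirmative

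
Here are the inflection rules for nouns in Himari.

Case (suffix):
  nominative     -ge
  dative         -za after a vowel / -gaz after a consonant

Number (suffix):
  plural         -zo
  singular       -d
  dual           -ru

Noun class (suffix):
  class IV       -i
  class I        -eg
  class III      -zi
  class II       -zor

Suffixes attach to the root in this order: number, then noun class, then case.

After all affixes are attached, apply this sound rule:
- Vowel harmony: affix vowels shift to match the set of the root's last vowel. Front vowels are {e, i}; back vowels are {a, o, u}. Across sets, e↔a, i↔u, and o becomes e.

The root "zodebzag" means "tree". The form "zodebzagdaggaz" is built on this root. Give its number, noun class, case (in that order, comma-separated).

singular, class I, dative

Segment: zodebzag-d-eg-gaz.
number: -d → singular.
noun class: -eg → class I.
case: -za/gaz → dative.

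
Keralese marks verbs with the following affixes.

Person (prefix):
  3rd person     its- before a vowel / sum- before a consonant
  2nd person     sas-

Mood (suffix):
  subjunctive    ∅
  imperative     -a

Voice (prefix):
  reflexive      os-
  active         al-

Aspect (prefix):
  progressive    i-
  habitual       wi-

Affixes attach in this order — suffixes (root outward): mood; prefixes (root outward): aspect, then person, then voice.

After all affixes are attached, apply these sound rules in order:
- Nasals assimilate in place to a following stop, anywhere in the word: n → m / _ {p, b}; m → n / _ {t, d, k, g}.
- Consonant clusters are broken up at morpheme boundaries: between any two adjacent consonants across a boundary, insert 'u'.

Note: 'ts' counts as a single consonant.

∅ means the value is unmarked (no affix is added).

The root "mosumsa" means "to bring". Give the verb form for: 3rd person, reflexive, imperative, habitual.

Attach aspect habitual wi- → wimosumsa.
Attach mood imperative -a → wimosumsaa.
Attach person 3rd person sum- (before consonant 'w') → sumwimosumsaa.
Attach voice reflexive os- → ossumwimosumsaa.
Nasal assimilation: no change.
Apply epenthesis: ossumwimosumsaa → osusumuwimosumsaa.

osusumuwimosumsaa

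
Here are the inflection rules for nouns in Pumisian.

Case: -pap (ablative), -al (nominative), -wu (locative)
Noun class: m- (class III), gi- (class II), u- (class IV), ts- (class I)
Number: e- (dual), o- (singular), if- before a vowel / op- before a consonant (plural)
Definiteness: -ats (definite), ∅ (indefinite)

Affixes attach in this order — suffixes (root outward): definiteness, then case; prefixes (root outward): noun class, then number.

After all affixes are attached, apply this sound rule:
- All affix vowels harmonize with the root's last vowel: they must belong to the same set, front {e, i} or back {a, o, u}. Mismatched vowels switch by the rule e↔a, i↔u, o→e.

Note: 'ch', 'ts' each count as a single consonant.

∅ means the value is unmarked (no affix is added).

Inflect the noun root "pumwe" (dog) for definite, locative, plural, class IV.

Attach noun class class IV u- → upumwe.
Attach number plural if- (before vowel 'u') → ifupumwe.
Attach definiteness definite -ats → ifupumweats.
Attach case locative -wu → ifupumweatswu.
Apply vowel harmony: ifupumweatswu → ifipumweetswi.

ifipumweetswi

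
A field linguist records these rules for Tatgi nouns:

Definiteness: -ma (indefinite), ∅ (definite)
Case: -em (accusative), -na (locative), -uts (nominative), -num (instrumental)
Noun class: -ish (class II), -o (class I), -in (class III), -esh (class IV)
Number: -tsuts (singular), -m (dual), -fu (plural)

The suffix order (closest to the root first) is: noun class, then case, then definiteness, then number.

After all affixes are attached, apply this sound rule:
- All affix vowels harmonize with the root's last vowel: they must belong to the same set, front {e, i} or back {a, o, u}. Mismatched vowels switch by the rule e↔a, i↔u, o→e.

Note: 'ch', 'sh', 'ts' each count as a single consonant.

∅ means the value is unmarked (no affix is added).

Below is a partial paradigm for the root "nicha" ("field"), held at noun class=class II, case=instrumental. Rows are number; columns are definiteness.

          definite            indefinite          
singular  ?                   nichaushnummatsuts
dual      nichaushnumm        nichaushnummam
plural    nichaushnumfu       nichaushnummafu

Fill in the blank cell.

nichaushnumtsuts

Attach noun class class II -ish → nichaish.
Attach case instrumental -num → nichaishnum.
definiteness = definite: zero marking, form stays nichaishnum.
Attach number singular -tsuts → nichaishnumtsuts.
Apply vowel harmony: nichaishnumtsuts → nichaushnumtsuts.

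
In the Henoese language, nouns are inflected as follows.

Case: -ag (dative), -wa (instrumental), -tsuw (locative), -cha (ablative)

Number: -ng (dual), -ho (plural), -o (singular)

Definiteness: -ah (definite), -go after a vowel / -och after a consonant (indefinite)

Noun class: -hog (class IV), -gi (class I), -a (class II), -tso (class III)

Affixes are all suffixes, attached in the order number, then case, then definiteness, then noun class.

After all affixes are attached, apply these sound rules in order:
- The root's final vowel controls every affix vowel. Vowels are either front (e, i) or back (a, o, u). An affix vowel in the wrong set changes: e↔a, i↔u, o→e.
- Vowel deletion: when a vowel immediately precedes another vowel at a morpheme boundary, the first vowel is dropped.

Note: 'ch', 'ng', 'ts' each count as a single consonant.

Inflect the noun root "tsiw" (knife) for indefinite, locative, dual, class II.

Attach number dual -ng → tsiwng.
Attach case locative -tsuw → tsiwngtsuw.
Attach definiteness indefinite -och (after consonant 'w') → tsiwngtsuwoch.
Attach noun class class II -a → tsiwngtsuwocha.
Apply vowel harmony: tsiwngtsuwocha → tsiwngtsiweche.
Vowel deletion: no change.

tsiwngtsiweche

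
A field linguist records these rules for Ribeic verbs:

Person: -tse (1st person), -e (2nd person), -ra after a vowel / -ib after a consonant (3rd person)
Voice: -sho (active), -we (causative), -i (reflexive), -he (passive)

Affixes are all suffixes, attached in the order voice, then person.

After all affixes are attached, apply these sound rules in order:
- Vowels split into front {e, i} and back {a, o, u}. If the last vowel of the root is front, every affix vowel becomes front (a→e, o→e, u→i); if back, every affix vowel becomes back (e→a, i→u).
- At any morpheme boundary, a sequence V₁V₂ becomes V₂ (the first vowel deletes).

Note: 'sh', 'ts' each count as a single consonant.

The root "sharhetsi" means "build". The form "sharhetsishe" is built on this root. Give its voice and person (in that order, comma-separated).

Segment: sharhetsi-sho-e.
voice: -sho → active.
person: -e → 2nd person.

active, 2nd person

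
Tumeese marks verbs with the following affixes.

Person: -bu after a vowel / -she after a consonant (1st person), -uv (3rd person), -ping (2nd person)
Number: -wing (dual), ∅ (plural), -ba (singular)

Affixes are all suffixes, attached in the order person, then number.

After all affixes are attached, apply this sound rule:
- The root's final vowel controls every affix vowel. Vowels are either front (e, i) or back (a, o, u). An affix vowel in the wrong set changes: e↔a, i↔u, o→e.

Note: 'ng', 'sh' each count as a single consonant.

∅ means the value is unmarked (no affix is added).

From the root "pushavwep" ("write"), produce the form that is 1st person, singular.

Attach person 1st person -she (after consonant 'p') → pushavwepshe.
Attach number singular -ba → pushavwepsheba.
Apply vowel harmony: pushavwepsheba → pushavwepshebe.

pushavwepshebe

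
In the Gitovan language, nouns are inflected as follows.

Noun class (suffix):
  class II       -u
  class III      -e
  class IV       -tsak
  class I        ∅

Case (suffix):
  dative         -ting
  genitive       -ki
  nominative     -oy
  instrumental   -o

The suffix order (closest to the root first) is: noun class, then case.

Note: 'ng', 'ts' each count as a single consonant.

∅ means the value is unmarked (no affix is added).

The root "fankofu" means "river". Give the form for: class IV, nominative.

fankofutsakoy

Attach noun class class IV -tsak → fankofutsak.
Attach case nominative -oy → fankofutsakoy.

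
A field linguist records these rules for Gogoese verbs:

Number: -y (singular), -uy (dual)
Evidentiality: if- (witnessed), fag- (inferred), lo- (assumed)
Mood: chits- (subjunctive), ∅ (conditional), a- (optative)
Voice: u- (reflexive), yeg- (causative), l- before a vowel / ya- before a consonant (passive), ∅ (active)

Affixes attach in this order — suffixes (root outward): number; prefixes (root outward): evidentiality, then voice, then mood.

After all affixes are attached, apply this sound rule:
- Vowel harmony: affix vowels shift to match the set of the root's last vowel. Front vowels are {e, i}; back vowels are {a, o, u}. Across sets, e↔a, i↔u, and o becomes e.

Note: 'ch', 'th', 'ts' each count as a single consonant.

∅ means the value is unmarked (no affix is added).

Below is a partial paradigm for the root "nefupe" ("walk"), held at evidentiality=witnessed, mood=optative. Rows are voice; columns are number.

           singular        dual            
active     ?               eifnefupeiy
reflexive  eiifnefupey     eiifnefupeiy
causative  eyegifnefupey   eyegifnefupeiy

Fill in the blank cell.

Attach evidentiality witnessed if- → ifnefupe.
voice = active: zero marking, form stays ifnefupe.
Attach number singular -y → ifnefupey.
Attach mood optative a- → aifnefupey.
Apply vowel harmony: aifnefupey → eifnefupey.

eifnefupey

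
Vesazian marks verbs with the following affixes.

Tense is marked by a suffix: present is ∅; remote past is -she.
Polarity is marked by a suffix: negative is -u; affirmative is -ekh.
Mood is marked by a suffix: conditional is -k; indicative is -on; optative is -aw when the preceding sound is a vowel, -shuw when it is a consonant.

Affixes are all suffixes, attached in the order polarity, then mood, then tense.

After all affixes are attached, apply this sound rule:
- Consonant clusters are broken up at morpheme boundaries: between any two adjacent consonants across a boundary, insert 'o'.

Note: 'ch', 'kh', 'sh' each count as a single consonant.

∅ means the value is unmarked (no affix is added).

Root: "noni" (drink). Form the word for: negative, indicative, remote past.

noniuonoshe

Attach polarity negative -u → noniu.
Attach mood indicative -on → noniuon.
Attach tense remote past -she → noniuonshe.
Apply epenthesis: noniuonshe → noniuonoshe.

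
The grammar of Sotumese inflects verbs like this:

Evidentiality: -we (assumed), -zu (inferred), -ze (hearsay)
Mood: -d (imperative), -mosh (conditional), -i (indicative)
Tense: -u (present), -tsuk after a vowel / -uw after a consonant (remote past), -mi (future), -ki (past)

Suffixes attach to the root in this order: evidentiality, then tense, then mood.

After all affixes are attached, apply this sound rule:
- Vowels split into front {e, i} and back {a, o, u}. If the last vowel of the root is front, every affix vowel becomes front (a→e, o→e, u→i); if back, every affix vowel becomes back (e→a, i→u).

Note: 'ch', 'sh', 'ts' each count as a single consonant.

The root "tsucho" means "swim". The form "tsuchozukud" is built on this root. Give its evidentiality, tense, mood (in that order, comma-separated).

inferred, past, imperative

Segment: tsucho-zu-ki-d.
evidentiality: -zu → inferred.
tense: -ki → past.
mood: -d → imperative.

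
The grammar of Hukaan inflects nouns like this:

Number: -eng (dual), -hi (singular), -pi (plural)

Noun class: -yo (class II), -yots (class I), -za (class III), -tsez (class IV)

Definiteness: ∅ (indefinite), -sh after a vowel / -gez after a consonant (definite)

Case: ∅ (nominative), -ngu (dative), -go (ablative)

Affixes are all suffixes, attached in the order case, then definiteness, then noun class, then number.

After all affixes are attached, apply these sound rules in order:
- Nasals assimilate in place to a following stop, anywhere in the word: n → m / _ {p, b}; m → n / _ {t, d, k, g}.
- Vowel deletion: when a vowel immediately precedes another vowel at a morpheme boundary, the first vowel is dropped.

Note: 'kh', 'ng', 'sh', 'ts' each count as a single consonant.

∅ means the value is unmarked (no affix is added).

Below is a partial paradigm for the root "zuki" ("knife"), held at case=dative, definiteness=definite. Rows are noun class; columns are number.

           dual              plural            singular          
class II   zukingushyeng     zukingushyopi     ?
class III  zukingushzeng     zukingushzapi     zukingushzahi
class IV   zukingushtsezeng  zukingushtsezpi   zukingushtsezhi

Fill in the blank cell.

Attach case dative -ngu → zukingu.
Attach definiteness definite -sh (after vowel 'u') → zukingush.
Attach noun class class II -yo → zukingushyo.
Attach number singular -hi → zukingushyohi.
Nasal assimilation: no change.
Vowel deletion: no change.

zukingushyohi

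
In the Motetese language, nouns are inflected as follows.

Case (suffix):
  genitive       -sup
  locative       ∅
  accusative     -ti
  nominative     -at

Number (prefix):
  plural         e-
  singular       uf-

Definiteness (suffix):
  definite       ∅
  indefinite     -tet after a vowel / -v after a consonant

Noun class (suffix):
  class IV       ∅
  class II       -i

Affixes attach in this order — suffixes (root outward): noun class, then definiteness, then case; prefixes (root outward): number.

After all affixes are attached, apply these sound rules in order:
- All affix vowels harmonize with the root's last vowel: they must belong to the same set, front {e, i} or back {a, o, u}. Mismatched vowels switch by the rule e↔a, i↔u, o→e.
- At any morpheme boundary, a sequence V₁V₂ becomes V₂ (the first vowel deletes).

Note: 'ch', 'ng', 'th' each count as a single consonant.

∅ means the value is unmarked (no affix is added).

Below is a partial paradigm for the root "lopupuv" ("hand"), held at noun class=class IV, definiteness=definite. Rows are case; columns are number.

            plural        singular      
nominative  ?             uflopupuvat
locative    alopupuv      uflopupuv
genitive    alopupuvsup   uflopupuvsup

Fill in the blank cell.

alopupuvat

noun class = class IV: zero marking, form stays lopupuv.
definiteness = definite: zero marking, form stays lopupuv.
Attach case nominative -at → lopupuvat.
Attach number plural e- → elopupuvat.
Apply vowel harmony: elopupuvat → alopupuvat.
Vowel deletion: no change.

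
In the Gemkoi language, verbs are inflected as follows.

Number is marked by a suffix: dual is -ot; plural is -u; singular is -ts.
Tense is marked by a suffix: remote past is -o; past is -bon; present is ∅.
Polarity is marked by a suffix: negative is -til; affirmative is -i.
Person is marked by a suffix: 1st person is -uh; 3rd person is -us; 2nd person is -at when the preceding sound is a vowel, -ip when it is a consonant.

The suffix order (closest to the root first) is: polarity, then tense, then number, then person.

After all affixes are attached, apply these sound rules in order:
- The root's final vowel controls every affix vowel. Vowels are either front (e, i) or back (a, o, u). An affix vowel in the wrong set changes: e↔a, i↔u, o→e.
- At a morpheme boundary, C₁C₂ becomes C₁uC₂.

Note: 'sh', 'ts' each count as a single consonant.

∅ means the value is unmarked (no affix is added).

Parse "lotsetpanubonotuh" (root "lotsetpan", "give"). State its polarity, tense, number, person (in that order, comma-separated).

affirmative, past, dual, 1st person

Segment: lotsetpan-i-bon-ot-uh.
polarity: -i → affirmative.
tense: -bon → past.
number: -ot → dual.
person: -uh → 1st person.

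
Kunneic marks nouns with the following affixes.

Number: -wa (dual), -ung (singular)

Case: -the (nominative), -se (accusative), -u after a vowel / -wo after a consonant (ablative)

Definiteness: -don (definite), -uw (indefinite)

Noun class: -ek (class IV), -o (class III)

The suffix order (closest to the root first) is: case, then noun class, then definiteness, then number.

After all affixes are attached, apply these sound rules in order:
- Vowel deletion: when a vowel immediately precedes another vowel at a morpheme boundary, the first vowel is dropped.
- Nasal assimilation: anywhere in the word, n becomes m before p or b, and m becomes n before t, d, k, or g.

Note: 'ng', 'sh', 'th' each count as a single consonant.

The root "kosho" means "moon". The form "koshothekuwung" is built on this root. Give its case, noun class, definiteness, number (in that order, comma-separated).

nominative, class IV, indefinite, singular

Segment: kosho-the-ek-uw-ung.
case: -the → nominative.
noun class: -ek → class IV.
definiteness: -uw → indefinite.
number: -ung → singular.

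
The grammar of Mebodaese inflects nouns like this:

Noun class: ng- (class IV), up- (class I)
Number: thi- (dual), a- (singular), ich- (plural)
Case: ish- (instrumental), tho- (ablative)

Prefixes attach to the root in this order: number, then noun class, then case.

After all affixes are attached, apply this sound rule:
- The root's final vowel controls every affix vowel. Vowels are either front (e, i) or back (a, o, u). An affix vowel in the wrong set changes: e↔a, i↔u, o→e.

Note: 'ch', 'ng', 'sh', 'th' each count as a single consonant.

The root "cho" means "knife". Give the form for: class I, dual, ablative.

thoupthucho

Attach number dual thi- → thicho.
Attach noun class class I up- → upthicho.
Attach case ablative tho- → thoupthicho.
Apply vowel harmony: thoupthicho → thoupthucho.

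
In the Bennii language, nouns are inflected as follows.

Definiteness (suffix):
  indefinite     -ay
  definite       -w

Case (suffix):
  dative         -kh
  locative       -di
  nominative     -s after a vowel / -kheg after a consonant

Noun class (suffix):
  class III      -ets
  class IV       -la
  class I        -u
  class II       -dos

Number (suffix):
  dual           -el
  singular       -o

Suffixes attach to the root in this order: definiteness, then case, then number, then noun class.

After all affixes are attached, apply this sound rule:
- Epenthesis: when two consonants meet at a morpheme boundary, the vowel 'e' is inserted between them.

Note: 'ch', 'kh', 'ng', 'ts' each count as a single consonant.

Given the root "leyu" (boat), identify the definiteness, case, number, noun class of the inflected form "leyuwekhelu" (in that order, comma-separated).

Segment: leyu-w-kh-el-u.
definiteness: -w → definite.
case: -kh → dative.
number: -el → dual.
noun class: -u → class I.

definite, dative, dual, class I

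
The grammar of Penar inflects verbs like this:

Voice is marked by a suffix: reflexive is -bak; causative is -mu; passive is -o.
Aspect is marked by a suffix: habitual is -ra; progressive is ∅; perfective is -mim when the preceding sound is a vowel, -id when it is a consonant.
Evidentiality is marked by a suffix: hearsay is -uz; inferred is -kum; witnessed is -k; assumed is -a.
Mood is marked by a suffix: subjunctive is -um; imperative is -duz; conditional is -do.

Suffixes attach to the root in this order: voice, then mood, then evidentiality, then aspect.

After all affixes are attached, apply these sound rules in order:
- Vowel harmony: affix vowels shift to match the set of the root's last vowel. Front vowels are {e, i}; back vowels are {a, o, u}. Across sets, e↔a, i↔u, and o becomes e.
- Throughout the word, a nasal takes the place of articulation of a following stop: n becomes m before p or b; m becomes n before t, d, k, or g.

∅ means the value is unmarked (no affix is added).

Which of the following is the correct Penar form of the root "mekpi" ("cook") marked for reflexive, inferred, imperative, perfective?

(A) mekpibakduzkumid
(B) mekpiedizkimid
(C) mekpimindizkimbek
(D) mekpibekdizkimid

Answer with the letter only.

D

Attach voice reflexive -bak → mekpibak.
Attach mood imperative -duz → mekpibakduz.
Attach evidentiality inferred -kum → mekpibakduzkum.
Attach aspect perfective -id (after consonant 'm') → mekpibakduzkumid.
Apply vowel harmony: mekpibakduzkumid → mekpibekdizkimid.
Nasal assimilation: no change.
So the correct form is mekpibekdizkimid, option (D).
(A) mekpibakduzkumid is wrong: it fails to apply the sound rule(s).
(B) mekpiedizkimid is wrong: it uses passive instead of reflexive for voice.
(C) mekpimindizkimbek is wrong: it has the affixes in the wrong order.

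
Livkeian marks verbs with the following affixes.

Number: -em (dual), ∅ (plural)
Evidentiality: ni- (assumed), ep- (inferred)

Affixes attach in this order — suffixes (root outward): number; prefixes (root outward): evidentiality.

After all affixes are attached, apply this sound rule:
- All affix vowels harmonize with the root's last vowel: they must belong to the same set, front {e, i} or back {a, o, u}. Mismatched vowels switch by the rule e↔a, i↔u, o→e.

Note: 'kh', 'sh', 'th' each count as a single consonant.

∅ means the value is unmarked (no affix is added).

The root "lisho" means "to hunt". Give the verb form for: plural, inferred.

number = plural: zero marking, form stays lisho.
Attach evidentiality inferred ep- → eplisho.
Apply vowel harmony: eplisho → aplisho.

aplisho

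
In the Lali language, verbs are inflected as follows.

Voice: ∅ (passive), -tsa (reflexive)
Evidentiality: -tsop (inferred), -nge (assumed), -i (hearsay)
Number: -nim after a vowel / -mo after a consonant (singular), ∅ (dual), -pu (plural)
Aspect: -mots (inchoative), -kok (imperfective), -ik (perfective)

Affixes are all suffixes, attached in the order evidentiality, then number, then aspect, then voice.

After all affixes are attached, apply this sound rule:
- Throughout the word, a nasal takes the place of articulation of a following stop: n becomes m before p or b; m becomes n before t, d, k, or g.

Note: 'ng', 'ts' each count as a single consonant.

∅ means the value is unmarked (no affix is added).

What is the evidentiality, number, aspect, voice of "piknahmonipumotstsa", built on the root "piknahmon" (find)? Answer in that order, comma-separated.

hearsay, plural, inchoative, reflexive

Segment: piknahmon-i-pu-mots-tsa.
evidentiality: -i → hearsay.
number: -pu → plural.
aspect: -mots → inchoative.
voice: -tsa → reflexive.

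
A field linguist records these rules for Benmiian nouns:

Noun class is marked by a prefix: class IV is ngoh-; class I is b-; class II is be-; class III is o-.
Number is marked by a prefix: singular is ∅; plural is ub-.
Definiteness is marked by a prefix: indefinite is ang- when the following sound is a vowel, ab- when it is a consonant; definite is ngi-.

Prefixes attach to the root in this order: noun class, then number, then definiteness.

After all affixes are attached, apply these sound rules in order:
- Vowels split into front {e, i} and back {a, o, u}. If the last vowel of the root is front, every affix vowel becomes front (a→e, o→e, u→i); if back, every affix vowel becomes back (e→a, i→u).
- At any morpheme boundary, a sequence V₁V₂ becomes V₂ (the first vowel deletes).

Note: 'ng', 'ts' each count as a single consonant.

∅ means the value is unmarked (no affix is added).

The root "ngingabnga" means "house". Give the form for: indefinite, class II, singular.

abbangingabnga

Attach noun class class II be- → bengingabnga.
number = singular: zero marking, form stays bengingabnga.
Attach definiteness indefinite ab- (before consonant 'b') → abbengingabnga.
Apply vowel harmony: abbengingabnga → abbangingabnga.
Vowel deletion: no change.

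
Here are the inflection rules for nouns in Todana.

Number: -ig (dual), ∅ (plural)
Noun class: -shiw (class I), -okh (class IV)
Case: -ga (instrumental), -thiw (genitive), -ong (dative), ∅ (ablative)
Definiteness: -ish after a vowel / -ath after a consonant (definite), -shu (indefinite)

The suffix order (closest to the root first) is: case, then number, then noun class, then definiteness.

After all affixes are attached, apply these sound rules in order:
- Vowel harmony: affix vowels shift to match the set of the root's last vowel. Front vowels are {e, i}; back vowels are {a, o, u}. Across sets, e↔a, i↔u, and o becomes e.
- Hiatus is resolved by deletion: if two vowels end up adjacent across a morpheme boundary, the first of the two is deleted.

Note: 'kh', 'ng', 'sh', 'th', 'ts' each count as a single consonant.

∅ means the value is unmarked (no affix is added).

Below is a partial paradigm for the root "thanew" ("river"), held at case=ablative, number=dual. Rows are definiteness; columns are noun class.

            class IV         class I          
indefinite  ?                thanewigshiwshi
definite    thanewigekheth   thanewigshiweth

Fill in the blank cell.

thanewigekhshi

case = ablative: zero marking, form stays thanew.
Attach number dual -ig → thanewig.
Attach noun class class IV -okh → thanewigokh.
Attach definiteness indefinite -shu → thanewigokhshu.
Apply vowel harmony: thanewigokhshu → thanewigekhshi.
Vowel deletion: no change.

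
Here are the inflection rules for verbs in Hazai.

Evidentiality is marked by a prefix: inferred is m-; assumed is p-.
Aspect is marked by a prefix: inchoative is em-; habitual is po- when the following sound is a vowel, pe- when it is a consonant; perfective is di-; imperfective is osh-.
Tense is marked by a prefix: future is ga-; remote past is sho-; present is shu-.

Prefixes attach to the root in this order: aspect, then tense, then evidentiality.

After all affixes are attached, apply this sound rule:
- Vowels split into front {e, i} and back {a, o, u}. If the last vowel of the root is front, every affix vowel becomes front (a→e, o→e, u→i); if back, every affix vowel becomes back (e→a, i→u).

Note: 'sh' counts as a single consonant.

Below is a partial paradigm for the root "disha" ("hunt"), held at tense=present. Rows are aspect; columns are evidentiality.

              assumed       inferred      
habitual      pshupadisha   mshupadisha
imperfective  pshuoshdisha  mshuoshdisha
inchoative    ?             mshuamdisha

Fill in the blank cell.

pshuamdisha

Attach aspect inchoative em- → emdisha.
Attach tense present shu- → shuemdisha.
Attach evidentiality assumed p- → pshuemdisha.
Apply vowel harmony: pshuemdisha → pshuamdisha.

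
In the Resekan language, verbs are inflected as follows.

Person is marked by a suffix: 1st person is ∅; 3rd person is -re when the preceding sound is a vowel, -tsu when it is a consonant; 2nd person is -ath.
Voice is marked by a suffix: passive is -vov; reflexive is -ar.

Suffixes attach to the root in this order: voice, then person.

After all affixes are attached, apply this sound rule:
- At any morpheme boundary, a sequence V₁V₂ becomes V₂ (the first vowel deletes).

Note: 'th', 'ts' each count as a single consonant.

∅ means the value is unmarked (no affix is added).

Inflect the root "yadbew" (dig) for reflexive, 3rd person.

Attach voice reflexive -ar → yadbewar.
Attach person 3rd person -tsu (after consonant 'r') → yadbewartsu.
Vowel deletion: no change.

yadbewartsu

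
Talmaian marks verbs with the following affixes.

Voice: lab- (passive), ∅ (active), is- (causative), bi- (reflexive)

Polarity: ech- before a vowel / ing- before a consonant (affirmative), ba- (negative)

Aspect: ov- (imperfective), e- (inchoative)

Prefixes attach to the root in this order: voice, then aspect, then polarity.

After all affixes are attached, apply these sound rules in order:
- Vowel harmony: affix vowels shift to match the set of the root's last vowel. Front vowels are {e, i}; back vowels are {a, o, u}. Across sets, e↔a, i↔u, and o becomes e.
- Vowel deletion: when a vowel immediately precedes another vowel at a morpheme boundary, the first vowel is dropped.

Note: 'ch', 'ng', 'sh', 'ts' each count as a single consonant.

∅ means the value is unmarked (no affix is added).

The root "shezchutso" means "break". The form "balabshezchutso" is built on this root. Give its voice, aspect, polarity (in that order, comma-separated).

passive, inchoative, negative

Segment: ba-e-lab-shezchutso.
voice: lab- → passive.
aspect: e- → inchoative.
polarity: ba- → negative.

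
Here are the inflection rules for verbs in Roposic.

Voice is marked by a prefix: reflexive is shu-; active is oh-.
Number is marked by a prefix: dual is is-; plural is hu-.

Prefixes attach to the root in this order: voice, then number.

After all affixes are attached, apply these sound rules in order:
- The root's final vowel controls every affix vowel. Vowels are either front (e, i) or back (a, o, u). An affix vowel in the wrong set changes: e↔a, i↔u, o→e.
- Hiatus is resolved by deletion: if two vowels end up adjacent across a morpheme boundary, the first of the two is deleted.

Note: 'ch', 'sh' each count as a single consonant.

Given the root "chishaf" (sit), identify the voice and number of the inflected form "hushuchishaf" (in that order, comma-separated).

reflexive, plural

Segment: hu-shu-chishaf.
voice: shu- → reflexive.
number: hu- → plural.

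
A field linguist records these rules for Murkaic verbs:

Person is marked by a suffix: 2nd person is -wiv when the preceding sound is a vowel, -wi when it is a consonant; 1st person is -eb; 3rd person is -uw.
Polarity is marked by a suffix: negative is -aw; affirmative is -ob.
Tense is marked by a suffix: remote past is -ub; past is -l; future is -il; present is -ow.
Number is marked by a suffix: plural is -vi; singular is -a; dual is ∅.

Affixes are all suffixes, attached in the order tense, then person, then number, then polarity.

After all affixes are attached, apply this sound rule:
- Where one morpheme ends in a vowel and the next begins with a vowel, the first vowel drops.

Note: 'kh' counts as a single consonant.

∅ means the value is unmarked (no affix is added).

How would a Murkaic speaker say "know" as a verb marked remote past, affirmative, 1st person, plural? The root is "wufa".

Attach tense remote past -ub → wufaub.
Attach person 1st person -eb → wufaubeb.
Attach number plural -vi → wufaubebvi.
Attach polarity affirmative -ob → wufaubebviob.
Apply vowel deletion: wufaubebviob → wufubebvob.

wufubebvob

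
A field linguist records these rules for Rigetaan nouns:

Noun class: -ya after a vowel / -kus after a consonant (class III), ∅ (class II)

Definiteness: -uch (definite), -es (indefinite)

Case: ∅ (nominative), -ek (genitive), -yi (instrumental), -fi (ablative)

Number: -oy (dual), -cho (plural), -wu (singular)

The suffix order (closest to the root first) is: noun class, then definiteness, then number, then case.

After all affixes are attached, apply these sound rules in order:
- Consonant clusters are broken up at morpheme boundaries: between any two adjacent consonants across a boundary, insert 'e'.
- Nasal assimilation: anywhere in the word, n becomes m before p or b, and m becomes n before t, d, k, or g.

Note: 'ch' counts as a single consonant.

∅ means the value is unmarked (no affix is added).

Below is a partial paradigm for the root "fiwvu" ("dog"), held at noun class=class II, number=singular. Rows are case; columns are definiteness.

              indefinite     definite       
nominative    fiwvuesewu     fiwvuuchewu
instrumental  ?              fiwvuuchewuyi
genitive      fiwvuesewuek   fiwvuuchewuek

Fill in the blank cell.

noun class = class II: zero marking, form stays fiwvu.
Attach definiteness indefinite -es → fiwvues.
Attach number singular -wu → fiwvueswu.
Attach case instrumental -yi → fiwvueswuyi.
Apply epenthesis: fiwvueswuyi → fiwvuesewuyi.
Nasal assimilation: no change.

fiwvuesewuyi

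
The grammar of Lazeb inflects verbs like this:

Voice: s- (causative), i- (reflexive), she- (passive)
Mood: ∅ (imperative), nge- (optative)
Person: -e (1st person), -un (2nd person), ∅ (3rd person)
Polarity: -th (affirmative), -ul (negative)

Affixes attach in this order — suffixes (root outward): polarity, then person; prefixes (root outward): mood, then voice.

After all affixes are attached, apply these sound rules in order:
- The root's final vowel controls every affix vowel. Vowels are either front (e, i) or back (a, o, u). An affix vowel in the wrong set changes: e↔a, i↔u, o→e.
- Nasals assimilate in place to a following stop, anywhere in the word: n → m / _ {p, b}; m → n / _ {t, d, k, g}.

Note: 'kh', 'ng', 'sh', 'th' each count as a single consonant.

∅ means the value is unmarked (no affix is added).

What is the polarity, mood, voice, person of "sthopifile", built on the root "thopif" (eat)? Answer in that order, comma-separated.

Segment: s-thopif-ul-e.
polarity: -ul → negative.
mood: ∅ → imperative.
voice: s- → causative.
person: -e → 1st person.

negative, imperative, causative, 1st person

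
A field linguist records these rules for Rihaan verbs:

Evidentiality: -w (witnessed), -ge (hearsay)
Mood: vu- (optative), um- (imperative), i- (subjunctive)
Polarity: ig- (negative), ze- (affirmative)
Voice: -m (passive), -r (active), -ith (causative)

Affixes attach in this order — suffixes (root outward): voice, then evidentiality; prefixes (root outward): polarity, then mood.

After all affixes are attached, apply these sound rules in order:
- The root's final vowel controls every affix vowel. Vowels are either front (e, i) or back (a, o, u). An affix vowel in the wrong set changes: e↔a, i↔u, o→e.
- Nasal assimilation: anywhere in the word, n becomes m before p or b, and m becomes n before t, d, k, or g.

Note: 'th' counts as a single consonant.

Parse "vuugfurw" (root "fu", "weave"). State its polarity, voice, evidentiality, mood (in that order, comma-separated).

Segment: vu-ig-fu-r-w.
polarity: ig- → negative.
voice: -r → active.
evidentiality: -w → witnessed.
mood: vu- → optative.

negative, active, witnessed, optative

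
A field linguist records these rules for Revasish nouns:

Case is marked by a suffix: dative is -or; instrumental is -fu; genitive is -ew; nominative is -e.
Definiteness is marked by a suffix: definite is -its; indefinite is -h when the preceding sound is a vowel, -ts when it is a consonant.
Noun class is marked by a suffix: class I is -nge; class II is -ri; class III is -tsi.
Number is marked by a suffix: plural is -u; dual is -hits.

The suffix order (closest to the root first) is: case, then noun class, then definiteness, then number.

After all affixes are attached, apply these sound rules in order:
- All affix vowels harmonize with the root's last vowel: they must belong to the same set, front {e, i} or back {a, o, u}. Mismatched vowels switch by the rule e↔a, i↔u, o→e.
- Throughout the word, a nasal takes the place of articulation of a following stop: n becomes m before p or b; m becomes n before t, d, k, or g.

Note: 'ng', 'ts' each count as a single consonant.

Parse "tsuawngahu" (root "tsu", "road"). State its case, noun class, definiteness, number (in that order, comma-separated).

Segment: tsu-ew-nge-h-u.
case: -ew → genitive.
noun class: -nge → class I.
definiteness: -h/ts → indefinite.
number: -u → plural.

genitive, class I, indefinite, plural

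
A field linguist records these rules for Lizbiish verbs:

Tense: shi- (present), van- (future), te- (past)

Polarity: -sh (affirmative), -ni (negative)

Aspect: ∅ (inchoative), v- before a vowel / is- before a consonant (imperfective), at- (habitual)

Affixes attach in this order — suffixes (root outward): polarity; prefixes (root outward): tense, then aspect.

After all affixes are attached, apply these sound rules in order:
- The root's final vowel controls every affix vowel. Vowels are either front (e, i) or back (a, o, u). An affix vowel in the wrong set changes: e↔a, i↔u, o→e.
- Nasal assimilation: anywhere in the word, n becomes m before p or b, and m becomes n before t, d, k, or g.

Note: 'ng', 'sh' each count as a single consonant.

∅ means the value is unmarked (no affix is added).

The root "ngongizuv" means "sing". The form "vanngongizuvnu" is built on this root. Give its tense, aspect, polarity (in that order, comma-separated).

future, inchoative, negative

Segment: van-ngongizuv-ni.
tense: van- → future.
aspect: ∅ → inchoative.
polarity: -ni → negative.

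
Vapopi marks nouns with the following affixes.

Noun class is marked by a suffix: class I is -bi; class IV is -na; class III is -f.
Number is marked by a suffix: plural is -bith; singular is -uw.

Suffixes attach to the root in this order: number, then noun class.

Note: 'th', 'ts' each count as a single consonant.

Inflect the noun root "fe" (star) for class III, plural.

febithf

Attach number plural -bith → febith.
Attach noun class class III -f → febithf.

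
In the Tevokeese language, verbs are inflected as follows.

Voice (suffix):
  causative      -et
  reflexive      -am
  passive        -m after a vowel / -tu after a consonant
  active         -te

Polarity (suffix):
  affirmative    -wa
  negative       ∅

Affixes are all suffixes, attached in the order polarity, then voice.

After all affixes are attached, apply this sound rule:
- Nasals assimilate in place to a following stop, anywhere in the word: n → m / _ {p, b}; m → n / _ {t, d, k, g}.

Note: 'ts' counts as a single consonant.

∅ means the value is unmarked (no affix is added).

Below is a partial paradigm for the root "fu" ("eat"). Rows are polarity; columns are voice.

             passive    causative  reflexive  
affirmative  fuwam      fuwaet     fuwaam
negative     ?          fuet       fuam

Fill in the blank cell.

fum

polarity = negative: zero marking, form stays fu.
Attach voice passive -m (after vowel 'u') → fum.
Nasal assimilation: no change.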